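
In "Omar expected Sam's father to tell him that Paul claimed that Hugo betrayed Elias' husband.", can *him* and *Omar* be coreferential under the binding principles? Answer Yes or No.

Yes

*Omar* is an R-expression; Principle C requires it to be free (not bound by any c-commanding expression).
— him: object of the clause headed by 'tell'; the pronoun does not c-command the R-expression — coreference allowed.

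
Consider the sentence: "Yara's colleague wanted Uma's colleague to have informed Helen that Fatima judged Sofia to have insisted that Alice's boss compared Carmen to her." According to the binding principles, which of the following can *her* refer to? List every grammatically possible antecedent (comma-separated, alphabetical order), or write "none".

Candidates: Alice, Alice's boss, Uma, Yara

Alice, Uma, Yara

*her* is a pronoun; Principle B requires it to be free in its binding domain — the clause headed by 'compared'.
— Alice: possessor inside the subject DP of the clause headed by 'compared'; does not c-command the pronoun — Principle B does not apply; allowed.
— Alice's boss: subject of the clause headed by 'compared'; c-commands the pronoun within its binding domain — blocked (Principle B).
— Uma: possessor inside the subject DP of the clause headed by 'informed'; does not c-command the pronoun — Principle B does not apply; allowed.
— Yara: possessor inside the subject DP of the matrix clause; does not c-command the pronoun — Principle B does not apply; allowed.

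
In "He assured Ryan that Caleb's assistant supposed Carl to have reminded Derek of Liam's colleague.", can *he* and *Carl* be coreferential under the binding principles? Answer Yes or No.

*Carl* is an R-expression; Principle C requires it to be free (not bound by any c-commanding expression).
— he: subject of the matrix clause; the pronoun c-commands the R-expression — coreference blocked (Principle C).

No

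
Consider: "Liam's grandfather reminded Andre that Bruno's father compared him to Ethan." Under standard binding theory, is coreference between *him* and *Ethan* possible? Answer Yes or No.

No

*Ethan* is an R-expression; Principle C requires it to be free (not bound by any c-commanding expression).
— him: object of the clause headed by 'compared'; the pronoun c-commands the R-expression — coreference blocked (Principle C).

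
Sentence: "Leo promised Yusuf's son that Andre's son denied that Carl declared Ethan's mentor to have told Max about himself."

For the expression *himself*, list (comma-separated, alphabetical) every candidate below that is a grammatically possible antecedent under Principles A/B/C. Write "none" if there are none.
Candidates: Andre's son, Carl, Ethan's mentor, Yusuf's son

Ethan's mentor

*himself* is a reflexive; Principle A requires it to be bound within its binding domain — the clause headed by 'told'.
— Andre's son: subject of the clause headed by 'denied'; c-commands the reflexive but lies outside its binding domain — cannot bind it (Principle A).
— Carl: subject of the clause headed by 'declared'; c-commands the reflexive but lies outside its binding domain — cannot bind it (Principle A).
— Ethan's mentor: subject of the clause headed by 'told'; c-commands the reflexive within its binding domain — allowed (Principle A).
— Yusuf's son: object of the matrix clause; c-commands the reflexive but lies outside its binding domain — cannot bind it (Principle A).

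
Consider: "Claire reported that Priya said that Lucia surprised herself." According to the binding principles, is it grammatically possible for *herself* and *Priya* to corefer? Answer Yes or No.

No

*herself* is a reflexive; Principle A requires it to be bound within its binding domain — the clause headed by 'surprised'.
— Priya: subject of the clause headed by 'said'; c-commands the reflexive but lies outside its binding domain — cannot bind it (Principle A).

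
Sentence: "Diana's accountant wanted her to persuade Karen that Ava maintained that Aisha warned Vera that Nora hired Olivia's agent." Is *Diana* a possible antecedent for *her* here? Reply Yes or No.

*her* is a pronoun; Principle B requires it to be free in its binding domain — the matrix clause.
— Diana: possessor inside the subject DP of the matrix clause; does not c-command the pronoun — Principle B does not apply; allowed.

Yes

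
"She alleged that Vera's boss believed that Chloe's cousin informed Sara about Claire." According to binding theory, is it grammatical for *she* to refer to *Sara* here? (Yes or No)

*Sara* is an R-expression; Principle C requires it to be free (not bound by any c-commanding expression).
— she: subject of the matrix clause; the pronoun c-commands the R-expression — coreference blocked (Principle C).

No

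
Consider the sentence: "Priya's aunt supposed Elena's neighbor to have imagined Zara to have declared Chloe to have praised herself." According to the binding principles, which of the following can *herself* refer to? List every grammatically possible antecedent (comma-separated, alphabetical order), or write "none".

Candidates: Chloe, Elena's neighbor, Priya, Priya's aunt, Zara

*herself* is a reflexive; Principle A requires it to be bound within its binding domain — the clause headed by 'praised'.
— Chloe: subject of the clause headed by 'praised'; c-commands the reflexive within its binding domain — allowed (Principle A).
— Elena's neighbor: subject of the clause headed by 'imagined'; c-commands the reflexive but lies outside its binding domain — cannot bind it (Principle A).
— Priya: possessor inside the subject DP of the matrix clause; does not c-command the reflexive — cannot bind it (Principle A).
— Priya's aunt: subject of the matrix clause; c-commands the reflexive but lies outside its binding domain — cannot bind it (Principle A).
— Zara: subject of the clause headed by 'declared'; c-commands the reflexive but lies outside its binding domain — cannot bind it (Principle A).

Chloe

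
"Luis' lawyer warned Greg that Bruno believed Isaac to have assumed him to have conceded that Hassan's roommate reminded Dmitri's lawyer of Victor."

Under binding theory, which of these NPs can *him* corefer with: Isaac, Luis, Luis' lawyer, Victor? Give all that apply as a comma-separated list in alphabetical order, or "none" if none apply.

Luis, Luis' lawyer

*him* is a pronoun; Principle B requires it to be free in its binding domain — the clause headed by 'assumed'.
— Isaac: subject of the clause headed by 'assumed'; c-commands the pronoun within its binding domain — blocked (Principle B).
— Luis: possessor inside the subject DP of the matrix clause; does not c-command the pronoun — Principle B does not apply; allowed.
— Luis' lawyer: subject of the matrix clause; c-commands the pronoun but lies outside its binding domain — allowed.
— Victor: second object of the clause headed by 'reminded'; is c-commanded by the pronoun; coreference would bind this R-expression — blocked (Principle C).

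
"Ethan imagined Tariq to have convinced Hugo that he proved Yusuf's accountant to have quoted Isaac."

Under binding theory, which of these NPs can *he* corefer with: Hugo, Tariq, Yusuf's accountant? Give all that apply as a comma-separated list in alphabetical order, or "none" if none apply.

*he* is a pronoun; Principle B requires it to be free in its binding domain — the clause headed by 'proved'.
— Hugo: object of the clause headed by 'convinced'; c-commands the pronoun but lies outside its binding domain — allowed.
— Tariq: subject of the clause headed by 'convinced'; c-commands the pronoun but lies outside its binding domain — allowed.
— Yusuf's accountant: subject of the clause headed by 'quoted'; is c-commanded by the pronoun; coreference would bind this R-expression — blocked (Principle C).

Hugo, Tariq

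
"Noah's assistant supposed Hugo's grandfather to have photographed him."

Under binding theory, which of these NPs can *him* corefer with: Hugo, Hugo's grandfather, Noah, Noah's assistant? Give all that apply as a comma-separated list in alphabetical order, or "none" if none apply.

Hugo, Noah, Noah's assistant

*him* is a pronoun; Principle B requires it to be free in its binding domain — the clause headed by 'photographed'.
— Hugo: possessor inside the subject DP of the clause headed by 'photographed'; does not c-command the pronoun — Principle B does not apply; allowed.
— Hugo's grandfather: subject of the clause headed by 'photographed'; c-commands the pronoun within its binding domain — blocked (Principle B).
— Noah: possessor inside the subject DP of the matrix clause; does not c-command the pronoun — Principle B does not apply; allowed.
— Noah's assistant: subject of the matrix clause; c-commands the pronoun but lies outside its binding domain — allowed.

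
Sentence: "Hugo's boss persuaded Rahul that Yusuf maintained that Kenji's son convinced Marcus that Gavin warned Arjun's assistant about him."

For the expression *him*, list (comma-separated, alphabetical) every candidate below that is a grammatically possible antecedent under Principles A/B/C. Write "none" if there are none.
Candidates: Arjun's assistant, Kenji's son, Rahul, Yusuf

*him* is a pronoun; Principle B requires it to be free in its binding domain — the clause headed by 'warned'.
— Arjun's assistant: object of the clause headed by 'warned'; c-commands the pronoun within its binding domain — blocked (Principle B).
— Kenji's son: subject of the clause headed by 'convinced'; c-commands the pronoun but lies outside its binding domain — allowed.
— Rahul: object of the matrix clause; c-commands the pronoun but lies outside its binding domain — allowed.
— Yusuf: subject of the clause headed by 'maintained'; c-commands the pronoun but lies outside its binding domain — allowed.

Kenji's son, Rahul, Yusuf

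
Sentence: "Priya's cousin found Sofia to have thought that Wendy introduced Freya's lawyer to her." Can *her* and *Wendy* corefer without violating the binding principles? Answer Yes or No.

No

*Wendy* is an R-expression; Principle C requires it to be free (not bound by any c-commanding expression).
— her: second object of the clause headed by 'introduced'; the R-expression locally c-commands the pronoun — coreference blocked (Principle B on the pronoun).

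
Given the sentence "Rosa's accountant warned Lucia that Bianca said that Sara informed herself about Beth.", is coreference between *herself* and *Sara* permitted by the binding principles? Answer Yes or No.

*herself* is a reflexive; Principle A requires it to be bound within its binding domain — the clause headed by 'informed'.
— Sara: subject of the clause headed by 'informed'; c-commands the reflexive within its binding domain — allowed (Principle A).

Yes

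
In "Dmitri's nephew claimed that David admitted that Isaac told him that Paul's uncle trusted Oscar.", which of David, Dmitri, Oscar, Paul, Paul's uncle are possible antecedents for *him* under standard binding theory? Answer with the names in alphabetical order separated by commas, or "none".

David, Dmitri

*him* is a pronoun; Principle B requires it to be free in its binding domain — the clause headed by 'told'.
— David: subject of the clause headed by 'admitted'; c-commands the pronoun but lies outside its binding domain — allowed.
— Dmitri: possessor inside the subject DP of the matrix clause; does not c-command the pronoun — Principle B does not apply; allowed.
— Oscar: object of the clause headed by 'trusted'; is c-commanded by the pronoun; coreference would bind this R-expression — blocked (Principle C).
— Paul: possessor inside the subject DP of the clause headed by 'trusted'; is c-commanded by the pronoun; coreference would bind this R-expression — blocked (Principle C).
— Paul's uncle: subject of the clause headed by 'trusted'; is c-commanded by the pronoun; coreference would bind this R-expression — blocked (Principle C).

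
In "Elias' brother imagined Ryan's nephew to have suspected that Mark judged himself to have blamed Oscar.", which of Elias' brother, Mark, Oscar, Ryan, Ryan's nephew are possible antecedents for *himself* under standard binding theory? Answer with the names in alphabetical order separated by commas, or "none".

Mark

*himself* is a reflexive; Principle A requires it to be bound within its binding domain — the clause headed by 'judged'.
— Elias' brother: subject of the matrix clause; c-commands the reflexive but lies outside its binding domain — cannot bind it (Principle A).
— Mark: subject of the clause headed by 'judged'; c-commands the reflexive within its binding domain — allowed (Principle A).
— Oscar: object of the clause headed by 'blamed'; does not c-command the reflexive — cannot bind it (Principle A).
— Ryan: possessor inside the subject DP of the clause headed by 'suspected'; does not c-command the reflexive — cannot bind it (Principle A).
— Ryan's nephew: subject of the clause headed by 'suspected'; c-commands the reflexive but lies outside its binding domain — cannot bind it (Principle A).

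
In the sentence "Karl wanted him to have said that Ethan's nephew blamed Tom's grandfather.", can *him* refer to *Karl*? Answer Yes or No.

*him* is a pronoun; Principle B requires it to be free in its binding domain — the matrix clause.
— Karl: subject of the matrix clause; c-commands the pronoun within its binding domain — blocked (Principle B).

No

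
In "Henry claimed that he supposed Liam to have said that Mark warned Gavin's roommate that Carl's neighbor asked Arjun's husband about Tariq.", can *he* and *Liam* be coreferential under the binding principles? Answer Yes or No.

No

*Liam* is an R-expression; Principle C requires it to be free (not bound by any c-commanding expression).
— he: subject of the clause headed by 'supposed'; the pronoun c-commands the R-expression — coreference blocked (Principle C).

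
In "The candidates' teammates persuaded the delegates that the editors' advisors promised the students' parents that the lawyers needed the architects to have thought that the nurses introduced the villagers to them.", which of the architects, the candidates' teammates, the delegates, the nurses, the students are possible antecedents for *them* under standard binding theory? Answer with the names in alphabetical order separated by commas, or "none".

*them* is a pronoun; Principle B requires it to be free in its binding domain — the clause headed by 'introduced'.
— the architects: subject of the clause headed by 'thought'; c-commands the pronoun but lies outside its binding domain — allowed.
— the candidates' teammates: subject of the matrix clause; c-commands the pronoun but lies outside its binding domain — allowed.
— the delegates: object of the matrix clause; c-commands the pronoun but lies outside its binding domain — allowed.
— the nurses: subject of the clause headed by 'introduced'; c-commands the pronoun within its binding domain — blocked (Principle B).
— the students: possessor inside the object DP of the clause headed by 'promised'; does not c-command the pronoun — Principle B does not apply; allowed.

the architects, the candidates' teammates, the delegates, the students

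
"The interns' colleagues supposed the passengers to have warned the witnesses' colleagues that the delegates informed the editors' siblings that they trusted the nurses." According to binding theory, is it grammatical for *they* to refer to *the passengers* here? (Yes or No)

*the passengers* is an R-expression; Principle C requires it to be free (not bound by any c-commanding expression).
— they: subject of the clause headed by 'trusted'; the pronoun does not c-command the R-expression — coreference allowed.

Yes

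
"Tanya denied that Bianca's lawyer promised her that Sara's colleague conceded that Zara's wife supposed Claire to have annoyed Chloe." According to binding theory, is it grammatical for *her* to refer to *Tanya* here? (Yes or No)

*Tanya* is an R-expression; Principle C requires it to be free (not bound by any c-commanding expression).
— her: object of the clause headed by 'promised'; the pronoun does not c-command the R-expression — coreference allowed.

Yes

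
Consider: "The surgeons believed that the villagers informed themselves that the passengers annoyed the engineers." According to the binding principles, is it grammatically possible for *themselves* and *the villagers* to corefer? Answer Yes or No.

Yes

*themselves* is a reflexive; Principle A requires it to be bound within its binding domain — the clause headed by 'informed'.
— the villagers: subject of the clause headed by 'informed'; c-commands the reflexive within its binding domain — allowed (Principle A).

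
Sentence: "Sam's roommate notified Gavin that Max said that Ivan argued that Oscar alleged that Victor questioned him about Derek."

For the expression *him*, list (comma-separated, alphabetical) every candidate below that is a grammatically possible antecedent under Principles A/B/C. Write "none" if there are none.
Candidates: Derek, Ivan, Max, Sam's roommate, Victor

Ivan, Max, Sam's roommate

*him* is a pronoun; Principle B requires it to be free in its binding domain — the clause headed by 'questioned'.
— Derek: second object of the clause headed by 'questioned'; is c-commanded by the pronoun; coreference would bind this R-expression — blocked (Principle C).
— Ivan: subject of the clause headed by 'argued'; c-commands the pronoun but lies outside its binding domain — allowed.
— Max: subject of the clause headed by 'said'; c-commands the pronoun but lies outside its binding domain — allowed.
— Sam's roommate: subject of the matrix clause; c-commands the pronoun but lies outside its binding domain — allowed.
— Victor: subject of the clause headed by 'questioned'; c-commands the pronoun within its binding domain — blocked (Principle B).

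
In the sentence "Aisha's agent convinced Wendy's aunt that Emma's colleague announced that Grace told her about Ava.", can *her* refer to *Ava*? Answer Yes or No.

*her* is a pronoun; Principle B requires it to be free in its binding domain — the clause headed by 'told'.
— Ava: second object of the clause headed by 'told'; is c-commanded by the pronoun; coreference would bind this R-expression — blocked (Principle C).

No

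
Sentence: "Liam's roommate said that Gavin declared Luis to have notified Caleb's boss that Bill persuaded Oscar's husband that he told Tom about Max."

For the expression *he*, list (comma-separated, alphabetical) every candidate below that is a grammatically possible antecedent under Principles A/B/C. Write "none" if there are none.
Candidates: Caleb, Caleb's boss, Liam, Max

Caleb, Caleb's boss, Liam

*he* is a pronoun; Principle B requires it to be free in its binding domain — the clause headed by 'told'.
— Caleb: possessor inside the object DP of the clause headed by 'notified'; does not c-command the pronoun — Principle B does not apply; allowed.
— Caleb's boss: object of the clause headed by 'notified'; c-commands the pronoun but lies outside its binding domain — allowed.
— Liam: possessor inside the subject DP of the matrix clause; does not c-command the pronoun — Principle B does not apply; allowed.
— Max: second object of the clause headed by 'told'; is c-commanded by the pronoun; coreference would bind this R-expression — blocked (Principle C).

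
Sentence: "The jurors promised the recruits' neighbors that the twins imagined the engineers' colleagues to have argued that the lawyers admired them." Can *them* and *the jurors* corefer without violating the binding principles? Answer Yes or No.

*the jurors* is an R-expression; Principle C requires it to be free (not bound by any c-commanding expression).
— them: object of the clause headed by 'admired'; the pronoun does not c-command the R-expression — coreference allowed.

Yes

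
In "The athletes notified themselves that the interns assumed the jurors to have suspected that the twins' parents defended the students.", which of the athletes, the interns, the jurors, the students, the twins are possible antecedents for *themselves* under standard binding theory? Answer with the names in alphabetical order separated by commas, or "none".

*themselves* is a reflexive; Principle A requires it to be bound within its binding domain — the matrix clause.
— the athletes: subject of the matrix clause; c-commands the reflexive within its binding domain — allowed (Principle A).
— the interns: subject of the clause headed by 'assumed'; does not c-command the reflexive — cannot bind it (Principle A).
— the jurors: subject of the clause headed by 'suspected'; does not c-command the reflexive — cannot bind it (Principle A).
— the students: object of the clause headed by 'defended'; does not c-command the reflexive — cannot bind it (Principle A).
— the twins: possessor inside the subject DP of the clause headed by 'defended'; does not c-command the reflexive — cannot bind it (Principle A).

the athletes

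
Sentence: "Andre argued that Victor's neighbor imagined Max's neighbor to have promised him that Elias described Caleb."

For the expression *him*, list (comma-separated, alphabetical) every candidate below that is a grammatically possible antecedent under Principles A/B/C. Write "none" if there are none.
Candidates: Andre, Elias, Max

*him* is a pronoun; Principle B requires it to be free in its binding domain — the clause headed by 'promised'.
— Andre: subject of the matrix clause; c-commands the pronoun but lies outside its binding domain — allowed.
— Elias: subject of the clause headed by 'described'; is c-commanded by the pronoun; coreference would bind this R-expression — blocked (Principle C).
— Max: possessor inside the subject DP of the clause headed by 'promised'; does not c-command the pronoun — Principle B does not apply; allowed.

Andre, Max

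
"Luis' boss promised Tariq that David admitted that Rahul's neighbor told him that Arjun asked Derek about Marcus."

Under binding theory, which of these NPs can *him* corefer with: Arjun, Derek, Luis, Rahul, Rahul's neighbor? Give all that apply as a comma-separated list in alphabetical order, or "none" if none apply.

Luis, Rahul

*him* is a pronoun; Principle B requires it to be free in its binding domain — the clause headed by 'told'.
— Arjun: subject of the clause headed by 'asked'; is c-commanded by the pronoun; coreference would bind this R-expression — blocked (Principle C).
— Derek: object of the clause headed by 'asked'; is c-commanded by the pronoun; coreference would bind this R-expression — blocked (Principle C).
— Luis: possessor inside the subject DP of the matrix clause; does not c-command the pronoun — Principle B does not apply; allowed.
— Rahul: possessor inside the subject DP of the clause headed by 'told'; does not c-command the pronoun — Principle B does not apply; allowed.
— Rahul's neighbor: subject of the clause headed by 'told'; c-commands the pronoun within its binding domain — blocked (Principle B).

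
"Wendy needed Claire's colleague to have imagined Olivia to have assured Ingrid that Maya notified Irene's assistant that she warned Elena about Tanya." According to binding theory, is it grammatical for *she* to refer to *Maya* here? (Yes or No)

Yes

*Maya* is an R-expression; Principle C requires it to be free (not bound by any c-commanding expression).
— she: subject of the clause headed by 'warned'; the pronoun does not c-command the R-expression — coreference allowed.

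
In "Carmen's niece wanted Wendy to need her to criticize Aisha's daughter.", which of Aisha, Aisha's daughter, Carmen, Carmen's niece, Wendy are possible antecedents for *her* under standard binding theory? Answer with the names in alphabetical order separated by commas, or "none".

Carmen, Carmen's niece

*her* is a pronoun; Principle B requires it to be free in its binding domain — the clause headed by 'need'.
— Aisha: possessor inside the object DP of the clause headed by 'criticize'; is c-commanded by the pronoun; coreference would bind this R-expression — blocked (Principle C).
— Aisha's daughter: object of the clause headed by 'criticize'; is c-commanded by the pronoun; coreference would bind this R-expression — blocked (Principle C).
— Carmen: possessor inside the subject DP of the matrix clause; does not c-command the pronoun — Principle B does not apply; allowed.
— Carmen's niece: subject of the matrix clause; c-commands the pronoun but lies outside its binding domain — allowed.
— Wendy: subject of the clause headed by 'need'; c-commands the pronoun within its binding domain — blocked (Principle B).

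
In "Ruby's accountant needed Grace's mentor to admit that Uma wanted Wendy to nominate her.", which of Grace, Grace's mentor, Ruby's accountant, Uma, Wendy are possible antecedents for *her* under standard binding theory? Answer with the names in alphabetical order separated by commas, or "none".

Grace, Grace's mentor, Ruby's accountant, Uma

*her* is a pronoun; Principle B requires it to be free in its binding domain — the clause headed by 'nominate'.
— Grace: possessor inside the subject DP of the clause headed by 'admit'; does not c-command the pronoun — Principle B does not apply; allowed.
— Grace's mentor: subject of the clause headed by 'admit'; c-commands the pronoun but lies outside its binding domain — allowed.
— Ruby's accountant: subject of the matrix clause; c-commands the pronoun but lies outside its binding domain — allowed.
— Uma: subject of the clause headed by 'wanted'; c-commands the pronoun but lies outside its binding domain — allowed.
— Wendy: subject of the clause headed by 'nominate'; c-commands the pronoun within its binding domain — blocked (Principle B).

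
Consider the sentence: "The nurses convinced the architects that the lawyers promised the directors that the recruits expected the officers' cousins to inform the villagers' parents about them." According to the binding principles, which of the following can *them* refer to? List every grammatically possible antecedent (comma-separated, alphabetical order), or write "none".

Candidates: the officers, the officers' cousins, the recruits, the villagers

the officers, the recruits, the villagers

*them* is a pronoun; Principle B requires it to be free in its binding domain — the clause headed by 'inform'.
— the officers: possessor inside the subject DP of the clause headed by 'inform'; does not c-command the pronoun — Principle B does not apply; allowed.
— the officers' cousins: subject of the clause headed by 'inform'; c-commands the pronoun within its binding domain — blocked (Principle B).
— the recruits: subject of the clause headed by 'expected'; c-commands the pronoun but lies outside its binding domain — allowed.
— the villagers: possessor inside the object DP of the clause headed by 'inform'; does not c-command the pronoun — Principle B does not apply; allowed.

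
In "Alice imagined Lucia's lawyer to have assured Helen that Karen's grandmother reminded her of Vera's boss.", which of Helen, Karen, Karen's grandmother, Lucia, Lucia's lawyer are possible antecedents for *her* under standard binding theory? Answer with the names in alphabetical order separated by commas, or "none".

Helen, Karen, Lucia, Lucia's lawyer

*her* is a pronoun; Principle B requires it to be free in its binding domain — the clause headed by 'reminded'.
— Helen: object of the clause headed by 'assured'; c-commands the pronoun but lies outside its binding domain — allowed.
— Karen: possessor inside the subject DP of the clause headed by 'reminded'; does not c-command the pronoun — Principle B does not apply; allowed.
— Karen's grandmother: subject of the clause headed by 'reminded'; c-commands the pronoun within its binding domain — blocked (Principle B).
— Lucia: possessor inside the subject DP of the clause headed by 'assured'; does not c-command the pronoun — Principle B does not apply; allowed.
— Lucia's lawyer: subject of the clause headed by 'assured'; c-commands the pronoun but lies outside its binding domain — allowed.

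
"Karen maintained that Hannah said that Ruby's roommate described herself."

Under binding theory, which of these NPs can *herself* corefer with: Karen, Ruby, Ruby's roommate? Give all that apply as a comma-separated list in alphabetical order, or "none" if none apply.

*herself* is a reflexive; Principle A requires it to be bound within its binding domain — the clause headed by 'described'.
— Karen: subject of the matrix clause; c-commands the reflexive but lies outside its binding domain — cannot bind it (Principle A).
— Ruby: possessor inside the subject DP of the clause headed by 'described'; does not c-command the reflexive — cannot bind it (Principle A).
— Ruby's roommate: subject of the clause headed by 'described'; c-commands the reflexive within its binding domain — allowed (Principle A).

Ruby's roommate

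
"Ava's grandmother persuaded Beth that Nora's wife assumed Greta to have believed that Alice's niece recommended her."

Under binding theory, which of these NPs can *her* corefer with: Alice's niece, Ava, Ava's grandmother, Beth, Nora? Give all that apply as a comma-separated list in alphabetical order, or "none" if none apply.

*her* is a pronoun; Principle B requires it to be free in its binding domain — the clause headed by 'recommended'.
— Alice's niece: subject of the clause headed by 'recommended'; c-commands the pronoun within its binding domain — blocked (Principle B).
— Ava: possessor inside the subject DP of the matrix clause; does not c-command the pronoun — Principle B does not apply; allowed.
— Ava's grandmother: subject of the matrix clause; c-commands the pronoun but lies outside its binding domain — allowed.
— Beth: object of the matrix clause; c-commands the pronoun but lies outside its binding domain — allowed.
— Nora: possessor inside the subject DP of the clause headed by 'assumed'; does not c-command the pronoun — Principle B does not apply; allowed.

Ava, Ava's grandmother, Beth, Nora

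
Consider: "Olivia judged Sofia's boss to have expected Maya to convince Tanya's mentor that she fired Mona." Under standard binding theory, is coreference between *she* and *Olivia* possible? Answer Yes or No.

*Olivia* is an R-expression; Principle C requires it to be free (not bound by any c-commanding expression).
— she: subject of the clause headed by 'fired'; the pronoun does not c-command the R-expression — coreference allowed.

Yes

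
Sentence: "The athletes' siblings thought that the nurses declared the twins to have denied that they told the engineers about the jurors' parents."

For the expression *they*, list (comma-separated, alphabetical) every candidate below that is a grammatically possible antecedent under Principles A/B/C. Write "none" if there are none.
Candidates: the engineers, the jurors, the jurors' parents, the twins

*they* is a pronoun; Principle B requires it to be free in its binding domain — the clause headed by 'told'.
— the engineers: object of the clause headed by 'told'; is c-commanded by the pronoun; coreference would bind this R-expression — blocked (Principle C).
— the jurors: possessor inside the second object DP of the clause headed by 'told'; is c-commanded by the pronoun; coreference would bind this R-expression — blocked (Principle C).
— the jurors' parents: second object of the clause headed by 'told'; is c-commanded by the pronoun; coreference would bind this R-expression — blocked (Principle C).
— the twins: subject of the clause headed by 'denied'; c-commands the pronoun but lies outside its binding domain — allowed.

the twins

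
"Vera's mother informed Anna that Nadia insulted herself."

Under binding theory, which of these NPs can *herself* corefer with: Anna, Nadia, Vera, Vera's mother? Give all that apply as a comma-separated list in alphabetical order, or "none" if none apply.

Nadia

*herself* is a reflexive; Principle A requires it to be bound within its binding domain — the clause headed by 'insulted'.
— Anna: object of the matrix clause; c-commands the reflexive but lies outside its binding domain — cannot bind it (Principle A).
— Nadia: subject of the clause headed by 'insulted'; c-commands the reflexive within its binding domain — allowed (Principle A).
— Vera: possessor inside the subject DP of the matrix clause; does not c-command the reflexive — cannot bind it (Principle A).
— Vera's mother: subject of the matrix clause; c-commands the reflexive but lies outside its binding domain — cannot bind it (Principle A).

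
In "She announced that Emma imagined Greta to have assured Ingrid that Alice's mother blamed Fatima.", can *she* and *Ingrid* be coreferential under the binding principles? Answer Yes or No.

*Ingrid* is an R-expression; Principle C requires it to be free (not bound by any c-commanding expression).
— she: subject of the matrix clause; the pronoun c-commands the R-expression — coreference blocked (Principle C).

No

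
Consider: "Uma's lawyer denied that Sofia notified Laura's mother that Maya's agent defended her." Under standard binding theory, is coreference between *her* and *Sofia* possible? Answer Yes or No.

*Sofia* is an R-expression; Principle C requires it to be free (not bound by any c-commanding expression).
— her: object of the clause headed by 'defended'; the pronoun does not c-command the R-expression — coreference allowed.

Yes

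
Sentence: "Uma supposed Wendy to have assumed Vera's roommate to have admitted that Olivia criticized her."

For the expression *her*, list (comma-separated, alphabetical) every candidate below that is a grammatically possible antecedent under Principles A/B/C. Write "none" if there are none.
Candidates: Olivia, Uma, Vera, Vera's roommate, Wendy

Uma, Vera, Vera's roommate, Wendy

*her* is a pronoun; Principle B requires it to be free in its binding domain — the clause headed by 'criticized'.
— Olivia: subject of the clause headed by 'criticized'; c-commands the pronoun within its binding domain — blocked (Principle B).
— Uma: subject of the matrix clause; c-commands the pronoun but lies outside its binding domain — allowed.
— Vera: possessor inside the subject DP of the clause headed by 'admitted'; does not c-command the pronoun — Principle B does not apply; allowed.
— Vera's roommate: subject of the clause headed by 'admitted'; c-commands the pronoun but lies outside its binding domain — allowed.
— Wendy: subject of the clause headed by 'assumed'; c-commands the pronoun but lies outside its binding domain — allowed.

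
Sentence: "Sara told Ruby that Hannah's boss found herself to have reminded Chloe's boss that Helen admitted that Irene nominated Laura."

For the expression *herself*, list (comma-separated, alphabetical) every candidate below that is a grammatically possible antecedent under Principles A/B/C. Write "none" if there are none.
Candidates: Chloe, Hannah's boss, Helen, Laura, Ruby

Hannah's boss

*herself* is a reflexive; Principle A requires it to be bound within its binding domain — the clause headed by 'found'.
— Chloe: possessor inside the object DP of the clause headed by 'reminded'; does not c-command the reflexive — cannot bind it (Principle A).
— Hannah's boss: subject of the clause headed by 'found'; c-commands the reflexive within its binding domain — allowed (Principle A).
— Helen: subject of the clause headed by 'admitted'; does not c-command the reflexive — cannot bind it (Principle A).
— Laura: object of the clause headed by 'nominated'; does not c-command the reflexive — cannot bind it (Principle A).
— Ruby: object of the matrix clause; c-commands the reflexive but lies outside its binding domain — cannot bind it (Principle A).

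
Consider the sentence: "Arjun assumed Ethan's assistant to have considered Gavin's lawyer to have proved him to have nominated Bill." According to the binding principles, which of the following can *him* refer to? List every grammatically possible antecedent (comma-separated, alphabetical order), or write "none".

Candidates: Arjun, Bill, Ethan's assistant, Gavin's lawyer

*him* is a pronoun; Principle B requires it to be free in its binding domain — the clause headed by 'proved'.
— Arjun: subject of the matrix clause; c-commands the pronoun but lies outside its binding domain — allowed.
— Bill: object of the clause headed by 'nominated'; is c-commanded by the pronoun; coreference would bind this R-expression — blocked (Principle C).
— Ethan's assistant: subject of the clause headed by 'considered'; c-commands the pronoun but lies outside its binding domain — allowed.
— Gavin's lawyer: subject of the clause headed by 'proved'; c-commands the pronoun within its binding domain — blocked (Principle B).

Arjun, Ethan's assistant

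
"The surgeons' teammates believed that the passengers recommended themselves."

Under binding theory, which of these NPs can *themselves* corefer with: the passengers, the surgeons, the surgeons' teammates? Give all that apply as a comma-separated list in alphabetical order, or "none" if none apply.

*themselves* is a reflexive; Principle A requires it to be bound within its binding domain — the clause headed by 'recommended'.
— the passengers: subject of the clause headed by 'recommended'; c-commands the reflexive within its binding domain — allowed (Principle A).
— the surgeons: possessor inside the subject DP of the matrix clause; does not c-command the reflexive — cannot bind it (Principle A).
— the surgeons' teammates: subject of the matrix clause; c-commands the reflexive but lies outside its binding domain — cannot bind it (Principle A).

the passengers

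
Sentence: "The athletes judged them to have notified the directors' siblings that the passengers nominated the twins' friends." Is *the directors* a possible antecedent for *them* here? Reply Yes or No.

No

*them* is a pronoun; Principle B requires it to be free in its binding domain — the matrix clause.
— the directors: possessor inside the object DP of the clause headed by 'notified'; is c-commanded by the pronoun; coreference would bind this R-expression — blocked (Principle C).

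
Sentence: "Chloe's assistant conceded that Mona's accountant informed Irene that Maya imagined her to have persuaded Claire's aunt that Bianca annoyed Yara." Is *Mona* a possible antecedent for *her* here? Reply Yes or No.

Yes

*her* is a pronoun; Principle B requires it to be free in its binding domain — the clause headed by 'imagined'.
— Mona: possessor inside the subject DP of the clause headed by 'informed'; does not c-command the pronoun — Principle B does not apply; allowed.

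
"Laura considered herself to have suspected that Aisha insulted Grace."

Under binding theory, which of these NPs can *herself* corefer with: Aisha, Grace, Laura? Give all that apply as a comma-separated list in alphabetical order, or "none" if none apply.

*herself* is a reflexive; Principle A requires it to be bound within its binding domain — the matrix clause.
— Aisha: subject of the clause headed by 'insulted'; does not c-command the reflexive — cannot bind it (Principle A).
— Grace: object of the clause headed by 'insulted'; does not c-command the reflexive — cannot bind it (Principle A).
— Laura: subject of the matrix clause; c-commands the reflexive within its binding domain — allowed (Principle A).

Laura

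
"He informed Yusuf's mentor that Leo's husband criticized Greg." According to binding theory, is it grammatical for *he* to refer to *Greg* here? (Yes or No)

*Greg* is an R-expression; Principle C requires it to be free (not bound by any c-commanding expression).
— he: subject of the matrix clause; the pronoun c-commands the R-expression — coreference blocked (Principle C).

No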